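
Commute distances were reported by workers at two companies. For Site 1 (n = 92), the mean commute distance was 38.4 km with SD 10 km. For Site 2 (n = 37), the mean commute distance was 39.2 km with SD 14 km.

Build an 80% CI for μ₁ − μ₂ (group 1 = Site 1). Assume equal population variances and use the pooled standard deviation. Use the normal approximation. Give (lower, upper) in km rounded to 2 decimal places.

(-3.61, 2.01)

Pooled variance s_p² = [91·10² + 36·14²] / (92+37−2) = 127.2126, so s_p = 11.2789.
SE_diff = s_p·√(1/n₁ + 1/n₂) = 11.2789·√(1/92 + 1/37) = 2.1957.
z* = 1.282; margin = 1.282 × 2.1957 = 2.8149.
Difference = 38.4 − 39.2 = -0.8000.
-0.8000 ± 2.8149 → (-3.61, 2.01).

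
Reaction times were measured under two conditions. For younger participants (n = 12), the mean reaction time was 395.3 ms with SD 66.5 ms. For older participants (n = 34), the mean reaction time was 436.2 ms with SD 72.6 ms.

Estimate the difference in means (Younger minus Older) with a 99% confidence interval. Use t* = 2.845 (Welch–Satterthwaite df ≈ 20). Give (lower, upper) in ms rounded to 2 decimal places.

(-106.00, 24.20)

Standard errors of each mean: 66.5/√12 = 19.1969 and 72.6/√34 = 12.4508.
SE(x̄₁ − x̄₂) = √(19.1969² + 12.4508²) = 22.8811 for independent samples with unequal variances.
With t* = 2.845, the margin is 2.845 × 22.8811 = 65.0967.
x̄₁ − x̄₂ = 395.3 − 436.2 = -40.9000; the interval is -40.9000 ± 65.0967 = (-106.00, 24.20).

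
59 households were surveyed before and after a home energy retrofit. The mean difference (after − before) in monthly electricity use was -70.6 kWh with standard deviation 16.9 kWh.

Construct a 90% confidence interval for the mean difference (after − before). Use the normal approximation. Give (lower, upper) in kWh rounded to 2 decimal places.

This is a matched-pairs design, so SE = s_d/√n = 16.9/√59 = 2.2002.
Margin = 1.645 × 2.2002 = 3.6193; the interval is -70.6 ± 3.6193 = (-74.22, -66.98).

(-74.22, -66.98)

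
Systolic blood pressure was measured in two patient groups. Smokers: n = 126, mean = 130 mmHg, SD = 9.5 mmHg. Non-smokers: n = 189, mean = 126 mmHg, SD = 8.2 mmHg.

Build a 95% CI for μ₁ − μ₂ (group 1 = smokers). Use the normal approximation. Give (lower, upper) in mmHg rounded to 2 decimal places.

(1.97, 6.03)

Standard errors of each mean: 9.5/√126 = 0.8463 and 8.2/√189 = 0.5965.
SE(x̄₁ − x̄₂) = √(0.8463² + 0.5965²) = 1.0354 for independent samples with unequal variances.
With z* = 1.960, the margin is 1.960 × 1.0354 = 2.0294.
x̄₁ − x̄₂ = 130 − 126 = 4.0000; the interval is 4.0000 ± 2.0294 = (1.97, 6.03).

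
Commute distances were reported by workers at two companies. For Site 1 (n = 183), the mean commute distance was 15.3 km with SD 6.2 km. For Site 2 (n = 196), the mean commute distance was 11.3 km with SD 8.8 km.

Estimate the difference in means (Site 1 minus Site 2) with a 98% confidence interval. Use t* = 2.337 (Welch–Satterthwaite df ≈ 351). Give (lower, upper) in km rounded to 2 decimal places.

(2.18, 5.82)

SE₁ = s₁/√n₁ = 6.2/√183 = 0.4583; SE₂ = 8.8/√196 = 0.6286.
Independent samples, unequal variances: SE_diff = √(SE₁² + SE₂²) = √(0.21003889 + 0.39513796) = 0.7779.
t* = 2.337, so margin of error = 2.337 × 0.7779 = 1.8180.
Difference in means = 15.3 − 11.3 = 4.0000.
4.0000 ± 1.8180 → (2.18, 5.82).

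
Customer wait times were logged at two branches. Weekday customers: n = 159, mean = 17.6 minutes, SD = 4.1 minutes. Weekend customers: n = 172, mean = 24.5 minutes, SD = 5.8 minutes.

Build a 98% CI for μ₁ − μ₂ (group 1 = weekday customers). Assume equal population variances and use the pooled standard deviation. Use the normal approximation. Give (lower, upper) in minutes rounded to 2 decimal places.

s_p = √[((n₁−1)s₁² + (n₂−1)s₂²)/(n₁+n₂−2)] = √[(158·4.1² + 171·5.8²)/329] = 5.0554.
SE = 5.0554·√(1/159 + 1/172) = 0.5562.
With z* = 2.326, margin = 2.326 × 0.5562 = 1.2937.
x̄₁ − x̄₂ = 17.6 − 24.5 = -6.9000; interval -6.9000 ± 1.2937 = (-8.19, -5.61).

(-8.19, -5.61)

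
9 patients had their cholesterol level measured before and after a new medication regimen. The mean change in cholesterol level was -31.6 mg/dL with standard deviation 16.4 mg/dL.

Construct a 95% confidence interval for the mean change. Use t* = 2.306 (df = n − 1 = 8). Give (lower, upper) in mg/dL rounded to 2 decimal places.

(-44.21, -18.99)

This is a matched-pairs design, so SE = s_d/√n = 16.4/√9 = 5.4667.
Margin = 2.306 × 5.4667 = 12.6062; the interval is -31.6 ± 12.6062 = (-44.21, -18.99).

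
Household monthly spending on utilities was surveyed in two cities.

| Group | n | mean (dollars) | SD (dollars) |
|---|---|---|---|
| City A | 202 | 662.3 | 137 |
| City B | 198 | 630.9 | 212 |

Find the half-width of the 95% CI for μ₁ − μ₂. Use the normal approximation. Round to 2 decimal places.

SE₁ = s₁/√n₁ = 137/√202 = 9.6393; SE₂ = 212/√198 = 15.0662.
Independent samples, unequal variances: SE_diff = √(SE₁² + SE₂²) = √(92.91610449 + 226.99038244) = 17.8859.
z* = 1.960, so margin of error = 1.960 × 17.8859 = 35.0564.

35.06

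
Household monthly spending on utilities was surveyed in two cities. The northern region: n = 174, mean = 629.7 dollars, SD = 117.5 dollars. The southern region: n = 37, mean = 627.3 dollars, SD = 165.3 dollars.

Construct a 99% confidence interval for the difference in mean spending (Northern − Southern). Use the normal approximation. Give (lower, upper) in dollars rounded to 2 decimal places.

Per-group SEs: s₁/√n₁ = 117.5/√174 = 8.9077, s₂/√n₂ = 165.3/√37 = 27.1752.
Unpooled SE of the difference: √(79.34711929 + 738.49149504) = 28.5979.
Margin of error = z* · SE = 2.576 × 28.5979 = 73.6682.
x̄₁ − x̄₂ = 629.7 − 627.3 = 2.4000.
CI: 2.4000 ± 73.6682 = (-71.27, 76.07).

(-71.27, 76.07)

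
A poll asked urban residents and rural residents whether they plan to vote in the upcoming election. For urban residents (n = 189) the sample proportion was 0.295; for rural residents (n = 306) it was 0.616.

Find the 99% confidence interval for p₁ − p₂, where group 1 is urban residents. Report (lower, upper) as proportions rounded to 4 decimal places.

(-0.4325, -0.2095)

Each SE is √(p̂(1−p̂)/n): √(0.2950·0.7050/189) = 0.03317 and √(0.6160·0.3840/306) = 0.02780.
SE(p̂₁ − p̂₂) = √(SE₁² + SE₂²) = √(0.0011002489 + 0.00077284) = 0.04328, since the two samples are independent.
At 99% confidence z* = 2.576; margin = 2.576 × 0.04328 = 0.11149.
The difference is 0.2950 − 0.6160 = -0.3210, so the interval is -0.3210 ± 0.11149 = (-0.4325, -0.2095).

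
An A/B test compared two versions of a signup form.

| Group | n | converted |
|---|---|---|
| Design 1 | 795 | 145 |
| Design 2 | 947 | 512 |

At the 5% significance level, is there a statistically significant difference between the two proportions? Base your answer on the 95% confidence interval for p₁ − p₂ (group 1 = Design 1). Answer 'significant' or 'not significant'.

p̂₁ = 145/795 = 0.1824 and p̂₂ = 512/947 = 0.5407.
SE₁ = √(p̂₁(1−p̂₁)/n₁) = √(0.1824·0.8176/795) = 0.01370; SE₂ = √(0.5407·0.4593/947) = 0.01619.
Independent samples: SE of the difference = √(SE₁² + SE₂²) = √(0.00018769 + 0.0002621161) = 0.02121.
z* for 95% confidence is 1.960, so the margin of error is 1.960 × 0.02121 = 0.04157.
Point estimate p̂₁ − p̂₂ = 0.1824 − 0.5407 = -0.3583.
-0.3583 ± 0.04157 → (-0.39987, -0.31673).
The interval (-0.39987, -0.31673) does not contain 0, so the difference is significant.

significant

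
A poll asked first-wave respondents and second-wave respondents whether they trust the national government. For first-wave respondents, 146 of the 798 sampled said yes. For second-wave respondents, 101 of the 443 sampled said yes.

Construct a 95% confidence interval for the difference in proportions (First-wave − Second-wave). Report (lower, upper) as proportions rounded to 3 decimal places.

(-0.092, 0.002)

First, p̂₁ = 146/798 = 0.1830; p̂₂ = 101/443 = 0.2280.
The two standard errors are √(0.1830×0.8170/798) = 0.01369 and √(0.2280×0.7720/443) = 0.01993.
Because the samples are independent, SE_diff = √(0.01369² + 0.01993²) = 0.02418.
Using z* = 1.960 for 95%, ME = 1.960 × 0.02418 = 0.04739.
p̂₁ − p̂₂ = -0.0450; interval -0.0450 ± 0.04739 gives (-0.092, 0.002).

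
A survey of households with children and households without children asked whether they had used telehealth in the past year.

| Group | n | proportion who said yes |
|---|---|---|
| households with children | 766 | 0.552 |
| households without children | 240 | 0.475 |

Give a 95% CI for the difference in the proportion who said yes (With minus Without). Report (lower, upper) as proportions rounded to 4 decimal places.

SE₁ = √(p̂₁(1−p̂₁)/n₁) = √(0.5520·0.4480/766) = 0.01797; SE₂ = √(0.4750·0.5250/240) = 0.03223.
Independent samples: SE of the difference = √(SE₁² + SE₂²) = √(0.0003229209 + 0.0010387729) = 0.03690.
z* for 95% confidence is 1.960, so the margin of error is 1.960 × 0.03690 = 0.07232.
Point estimate p̂₁ − p̂₂ = 0.5520 − 0.4750 = 0.0770.
0.0770 ± 0.07232 → (0.0047, 0.1493).

(0.0047, 0.1493)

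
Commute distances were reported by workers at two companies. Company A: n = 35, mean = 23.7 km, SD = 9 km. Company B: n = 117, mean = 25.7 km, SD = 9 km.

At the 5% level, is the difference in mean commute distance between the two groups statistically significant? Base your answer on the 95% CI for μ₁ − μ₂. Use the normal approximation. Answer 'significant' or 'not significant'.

SE₁ = s₁/√n₁ = 9/√35 = 1.5213; SE₂ = 9/√117 = 0.8321.
Independent samples, unequal variances: SE_diff = √(SE₁² + SE₂²) = √(2.31435369 + 0.69239041) = 1.7340.
z* = 1.960, so margin of error = 1.960 × 1.7340 = 3.3986.
Difference in means = 23.7 − 25.7 = -2.0000.
-2.0000 ± 3.3986 → (-5.3986, 1.3986).
The interval (-5.3986, 1.3986) contains 0, so the difference is not significant.

not significant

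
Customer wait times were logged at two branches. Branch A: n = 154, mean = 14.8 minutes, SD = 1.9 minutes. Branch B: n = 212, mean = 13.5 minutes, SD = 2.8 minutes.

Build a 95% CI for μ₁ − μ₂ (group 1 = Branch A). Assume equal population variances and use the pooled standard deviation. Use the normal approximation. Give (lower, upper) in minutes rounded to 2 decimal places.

(0.79, 1.81)

Pooled variance s_p² = [153·1.9² + 211·2.8²] / (154+212−2) = 6.0620, so s_p = 2.4621.
SE_diff = s_p·√(1/n₁ + 1/n₂) = 2.4621·√(1/154 + 1/212) = 0.2607.
z* = 1.960; margin = 1.960 × 0.2607 = 0.5110.
Difference = 14.8 − 13.5 = 1.3000.
1.3000 ± 0.5110 → (0.79, 1.81).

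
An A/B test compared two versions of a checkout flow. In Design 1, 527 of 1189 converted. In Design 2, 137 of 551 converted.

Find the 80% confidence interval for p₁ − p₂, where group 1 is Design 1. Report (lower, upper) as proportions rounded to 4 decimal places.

First, p̂₁ = 527/1189 = 0.4432; p̂₂ = 137/551 = 0.2486.
The two standard errors are √(0.4432×0.5568/1189) = 0.01441 and √(0.2486×0.7514/551) = 0.01841.
Because the samples are independent, SE_diff = √(0.01441² + 0.01841²) = 0.02338.
Using z* = 1.282 for 80%, ME = 1.282 × 0.02338 = 0.02997.
p̂₁ − p̂₂ = 0.1946; interval 0.1946 ± 0.02997 gives (0.1646, 0.2246).

(0.1646, 0.2246)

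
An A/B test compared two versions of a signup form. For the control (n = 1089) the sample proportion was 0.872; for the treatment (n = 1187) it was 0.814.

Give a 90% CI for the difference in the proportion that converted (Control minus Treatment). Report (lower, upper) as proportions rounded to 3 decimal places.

(0.033, 0.083)

Each SE is √(p̂(1−p̂)/n): √(0.8720·0.1280/1089) = 0.01012 and √(0.8140·0.1860/1187) = 0.01129.
SE(p̂₁ − p̂₂) = √(SE₁² + SE₂²) = √(0.0001024144 + 0.0001274641) = 0.01516, since the two samples are independent.
At 90% confidence z* = 1.645; margin = 1.645 × 0.01516 = 0.02494.
The difference is 0.8720 − 0.8140 = 0.0580, so the interval is 0.0580 ± 0.02494 = (0.033, 0.083).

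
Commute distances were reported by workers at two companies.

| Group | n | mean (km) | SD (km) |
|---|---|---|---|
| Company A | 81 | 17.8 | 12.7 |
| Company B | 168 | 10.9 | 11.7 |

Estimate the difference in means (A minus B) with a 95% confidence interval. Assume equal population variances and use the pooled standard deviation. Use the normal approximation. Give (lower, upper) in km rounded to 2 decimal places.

s_p = √[((n₁−1)s₁² + (n₂−1)s₂²)/(n₁+n₂−2)] = √[(80·12.7² + 167·11.7²)/247] = 12.0330.
SE = 12.0330·√(1/81 + 1/168) = 1.6277.
With z* = 1.960, margin = 1.960 × 1.6277 = 3.1903.
x̄₁ − x̄₂ = 17.8 − 10.9 = 6.9000; interval 6.9000 ± 3.1903 = (3.71, 10.09).

(3.71, 10.09)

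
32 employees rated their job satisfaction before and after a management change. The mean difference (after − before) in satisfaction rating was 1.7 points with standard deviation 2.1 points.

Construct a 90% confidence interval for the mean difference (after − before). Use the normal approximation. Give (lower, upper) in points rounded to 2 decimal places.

(1.09, 2.31)

Paired design: SE = s_d/√n = 2.1/√32 = 0.3712.
z* = 1.645; margin of error = 1.645 × 0.3712 = 0.6106.
1.7 ± 0.6106 → (1.09, 2.31).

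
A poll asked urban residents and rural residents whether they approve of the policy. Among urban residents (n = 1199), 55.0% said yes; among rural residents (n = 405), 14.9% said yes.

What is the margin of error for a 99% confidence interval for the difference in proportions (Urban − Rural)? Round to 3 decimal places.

The two standard errors are √(0.5500×0.4500/1199) = 0.01437 and √(0.1490×0.8510/405) = 0.01769.
Because the samples are independent, SE_diff = √(0.01437² + 0.01769²) = 0.02279.
Using z* = 2.576 for 99%, ME = 2.576 × 0.02279 = 0.05871.

0.059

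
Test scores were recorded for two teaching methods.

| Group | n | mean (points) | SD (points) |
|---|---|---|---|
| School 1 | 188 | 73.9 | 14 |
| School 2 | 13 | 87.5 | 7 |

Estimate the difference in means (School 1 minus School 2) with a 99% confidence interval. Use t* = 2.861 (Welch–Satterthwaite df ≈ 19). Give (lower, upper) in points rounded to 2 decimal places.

Standard errors of each mean: 14/√188 = 1.0211 and 7/√13 = 1.9415.
SE(x̄₁ − x̄₂) = √(1.0211² + 1.9415²) = 2.1936 for independent samples with unequal variances.
With t* = 2.861, the margin is 2.861 × 2.1936 = 6.2759.
x̄₁ − x̄₂ = 73.9 − 87.5 = -13.6000; the interval is -13.6000 ± 6.2759 = (-19.88, -7.32).

(-19.88, -7.32)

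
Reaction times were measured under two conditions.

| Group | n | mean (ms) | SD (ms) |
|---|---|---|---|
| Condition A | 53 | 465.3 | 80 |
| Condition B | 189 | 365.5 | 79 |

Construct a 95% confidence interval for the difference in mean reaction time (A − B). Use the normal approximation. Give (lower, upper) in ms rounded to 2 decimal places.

SE₁ = s₁/√n₁ = 80/√53 = 10.9888; SE₂ = 79/√189 = 5.7464.
Independent samples, unequal variances: SE_diff = √(SE₁² + SE₂²) = √(120.75372544 + 33.02111296) = 12.4006.
z* = 1.960, so margin of error = 1.960 × 12.4006 = 24.3052.
Difference in means = 465.3 − 365.5 = 99.8000.
99.8000 ± 24.3052 → (75.49, 124.11).

(75.49, 124.11)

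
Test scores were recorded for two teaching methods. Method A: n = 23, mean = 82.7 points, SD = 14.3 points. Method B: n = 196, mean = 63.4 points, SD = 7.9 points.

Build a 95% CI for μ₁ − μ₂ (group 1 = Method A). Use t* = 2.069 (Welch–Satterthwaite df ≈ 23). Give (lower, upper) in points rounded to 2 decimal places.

(13.02, 25.58)

SE₁ = s₁/√n₁ = 14.3/√23 = 2.9818; SE₂ = 7.9/√196 = 0.5643.
Independent samples, unequal variances: SE_diff = √(SE₁² + SE₂²) = √(8.89113124 + 0.31843449) = 3.0347.
t* = 2.069, so margin of error = 2.069 × 3.0347 = 6.2788.
Difference in means = 82.7 − 63.4 = 19.3000.
19.3000 ± 6.2788 → (13.02, 25.58).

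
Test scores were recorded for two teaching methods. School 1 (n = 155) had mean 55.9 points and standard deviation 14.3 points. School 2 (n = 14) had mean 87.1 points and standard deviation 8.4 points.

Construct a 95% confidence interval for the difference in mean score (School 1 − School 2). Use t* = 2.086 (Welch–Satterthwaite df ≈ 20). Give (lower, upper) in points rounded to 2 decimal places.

(-36.46, -25.94)

Per-group SEs: s₁/√n₁ = 14.3/√155 = 1.1486, s₂/√n₂ = 8.4/√14 = 2.2450.
Unpooled SE of the difference: √(1.31928196 + 5.040025) = 2.5218.
Margin of error = t* · SE = 2.086 × 2.5218 = 5.2605.
x̄₁ − x̄₂ = 55.9 − 87.1 = -31.2000.
CI: -31.2000 ± 5.2605 = (-36.46, -25.94).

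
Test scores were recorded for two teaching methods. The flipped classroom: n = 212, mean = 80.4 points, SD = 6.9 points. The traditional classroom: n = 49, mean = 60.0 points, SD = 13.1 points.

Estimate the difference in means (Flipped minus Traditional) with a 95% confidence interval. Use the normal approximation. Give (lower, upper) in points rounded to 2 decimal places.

(16.62, 24.18)

Standard errors of each mean: 6.9/√212 = 0.4739 and 13.1/√49 = 1.8714.
SE(x̄₁ − x̄₂) = √(0.4739² + 1.8714²) = 1.9305 for independent samples with unequal variances.
With z* = 1.960, the margin is 1.960 × 1.9305 = 3.7838.
x̄₁ − x̄₂ = 80.4 − 60.0 = 20.4000; the interval is 20.4000 ± 3.7838 = (16.62, 24.18).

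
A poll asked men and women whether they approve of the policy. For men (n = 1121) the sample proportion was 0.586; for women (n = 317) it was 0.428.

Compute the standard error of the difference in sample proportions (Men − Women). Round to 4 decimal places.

0.0314

The two standard errors are √(0.5860×0.4140/1121) = 0.01471 and √(0.4280×0.5720/317) = 0.02779.
Because the samples are independent, SE_diff = √(0.01471² + 0.02779²) = 0.03144.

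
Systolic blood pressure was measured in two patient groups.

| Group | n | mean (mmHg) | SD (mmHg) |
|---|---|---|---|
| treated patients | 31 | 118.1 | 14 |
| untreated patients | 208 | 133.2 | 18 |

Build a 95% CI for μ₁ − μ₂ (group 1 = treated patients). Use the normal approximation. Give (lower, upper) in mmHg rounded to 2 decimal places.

SE₁ = s₁/√n₁ = 14/√31 = 2.5145; SE₂ = 18/√208 = 1.2481.
Independent samples, unequal variances: SE_diff = √(SE₁² + SE₂²) = √(6.32271025 + 1.55775361) = 2.8072.
z* = 1.960, so margin of error = 1.960 × 2.8072 = 5.5021.
Difference in means = 118.1 − 133.2 = -15.1000.
-15.1000 ± 5.5021 → (-20.60, -9.60).

(-20.60, -9.60)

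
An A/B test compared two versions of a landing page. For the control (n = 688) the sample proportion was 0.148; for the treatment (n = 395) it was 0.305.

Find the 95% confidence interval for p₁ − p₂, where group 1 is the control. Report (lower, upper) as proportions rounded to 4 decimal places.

(-0.2096, -0.1044)

SE₁ = √(p̂₁(1−p̂₁)/n₁) = √(0.1480·0.8520/688) = 0.01354; SE₂ = √(0.3050·0.6950/395) = 0.02317.
Independent samples: SE of the difference = √(SE₁² + SE₂²) = √(0.0001833316 + 0.0005368489) = 0.02684.
z* for 95% confidence is 1.960, so the margin of error is 1.960 × 0.02684 = 0.05261.
Point estimate p̂₁ − p̂₂ = 0.1480 − 0.3050 = -0.1570.
-0.1570 ± 0.05261 → (-0.2096, -0.1044).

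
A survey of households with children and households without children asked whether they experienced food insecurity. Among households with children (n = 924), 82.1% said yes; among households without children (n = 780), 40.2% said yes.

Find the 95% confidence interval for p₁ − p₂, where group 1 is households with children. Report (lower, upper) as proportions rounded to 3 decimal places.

The two standard errors are √(0.8210×0.1790/924) = 0.01261 and √(0.4020×0.5980/780) = 0.01756.
Because the samples are independent, SE_diff = √(0.01261² + 0.01756²) = 0.02162.
Using z* = 1.960 for 95%, ME = 1.960 × 0.02162 = 0.04238.
p̂₁ − p̂₂ = 0.4190; interval 0.4190 ± 0.04238 gives (0.377, 0.461).

(0.377, 0.461)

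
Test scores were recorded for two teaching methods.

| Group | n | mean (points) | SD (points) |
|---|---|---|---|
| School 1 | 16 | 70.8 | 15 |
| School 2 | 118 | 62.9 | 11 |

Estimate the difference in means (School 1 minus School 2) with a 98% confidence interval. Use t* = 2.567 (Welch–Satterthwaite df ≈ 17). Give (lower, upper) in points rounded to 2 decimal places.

(-2.07, 17.87)

SE₁ = s₁/√n₁ = 15/√16 = 3.7500; SE₂ = 11/√118 = 1.0126.
Independent samples, unequal variances: SE_diff = √(SE₁² + SE₂²) = √(14.0625 + 1.02535876) = 3.8843.
t* = 2.567, so margin of error = 2.567 × 3.8843 = 9.9710.
Difference in means = 70.8 − 62.9 = 7.9000.
7.9000 ± 9.9710 → (-2.07, 17.87).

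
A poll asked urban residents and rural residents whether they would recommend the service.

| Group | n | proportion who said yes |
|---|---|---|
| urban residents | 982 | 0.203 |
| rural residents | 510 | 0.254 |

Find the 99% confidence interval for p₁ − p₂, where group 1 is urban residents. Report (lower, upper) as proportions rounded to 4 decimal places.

SE₁ = √(p̂₁(1−p̂₁)/n₁) = √(0.2030·0.7970/982) = 0.01284; SE₂ = √(0.2540·0.7460/510) = 0.01928.
Independent samples: SE of the difference = √(SE₁² + SE₂²) = √(0.0001648656 + 0.0003717184) = 0.02316.
z* for 99% confidence is 2.576, so the margin of error is 2.576 × 0.02316 = 0.05966.
Point estimate p̂₁ − p̂₂ = 0.2030 − 0.2540 = -0.0510.
-0.0510 ± 0.05966 → (-0.1107, 0.0087).

(-0.1107, 0.0087)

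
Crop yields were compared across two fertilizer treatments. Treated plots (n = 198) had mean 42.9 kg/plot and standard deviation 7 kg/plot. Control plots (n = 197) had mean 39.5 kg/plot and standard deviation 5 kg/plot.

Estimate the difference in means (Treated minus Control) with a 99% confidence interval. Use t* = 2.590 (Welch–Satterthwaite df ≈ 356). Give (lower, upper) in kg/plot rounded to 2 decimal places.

(1.82, 4.98)

SE₁ = s₁/√n₁ = 7/√198 = 0.4975; SE₂ = 5/√197 = 0.3562.
Independent samples, unequal variances: SE_diff = √(SE₁² + SE₂²) = √(0.24750625 + 0.12687844) = 0.6119.
t* = 2.590, so margin of error = 2.590 × 0.6119 = 1.5848.
Difference in means = 42.9 − 39.5 = 3.4000.
3.4000 ± 1.5848 → (1.82, 4.98).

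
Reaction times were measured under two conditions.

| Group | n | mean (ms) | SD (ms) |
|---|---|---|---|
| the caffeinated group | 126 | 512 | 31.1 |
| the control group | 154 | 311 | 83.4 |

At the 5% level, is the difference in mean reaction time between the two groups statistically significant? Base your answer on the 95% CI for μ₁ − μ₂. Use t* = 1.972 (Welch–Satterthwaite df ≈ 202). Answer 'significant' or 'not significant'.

significant

Standard errors of each mean: 31.1/√126 = 2.7706 and 83.4/√154 = 6.7206.
SE(x̄₁ − x̄₂) = √(2.7706² + 6.7206²) = 7.2693 for independent samples with unequal variances.
With t* = 1.972, the margin is 1.972 × 7.2693 = 14.3351.
x̄₁ − x̄₂ = 512 − 311 = 201.0000; the interval is 201.0000 ± 14.3351 = (186.6649, 215.3351).
The interval (186.6649, 215.3351) does not contain 0, so the difference is significant.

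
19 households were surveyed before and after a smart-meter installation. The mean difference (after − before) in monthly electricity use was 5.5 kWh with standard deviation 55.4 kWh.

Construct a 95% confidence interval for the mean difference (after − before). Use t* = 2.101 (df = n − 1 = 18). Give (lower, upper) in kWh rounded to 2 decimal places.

(-21.20, 32.20)

This is a matched-pairs design, so SE = s_d/√n = 55.4/√19 = 12.7096.
Margin = 2.101 × 12.7096 = 26.7029; the interval is 5.5 ± 26.7029 = (-21.20, 32.20).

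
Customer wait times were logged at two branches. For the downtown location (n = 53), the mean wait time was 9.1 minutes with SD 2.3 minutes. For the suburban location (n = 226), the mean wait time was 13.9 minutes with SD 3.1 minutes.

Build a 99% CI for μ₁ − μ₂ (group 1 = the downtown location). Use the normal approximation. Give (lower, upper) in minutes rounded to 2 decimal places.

Per-group SEs: s₁/√n₁ = 2.3/√53 = 0.3159, s₂/√n₂ = 3.1/√226 = 0.2062.
Unpooled SE of the difference: √(0.09979281 + 0.04251844) = 0.3772.
Margin of error = z* · SE = 2.576 × 0.3772 = 0.9717.
x̄₁ − x̄₂ = 9.1 − 13.9 = -4.8000.
CI: -4.8000 ± 0.9717 = (-5.77, -3.83).

(-5.77, -3.83)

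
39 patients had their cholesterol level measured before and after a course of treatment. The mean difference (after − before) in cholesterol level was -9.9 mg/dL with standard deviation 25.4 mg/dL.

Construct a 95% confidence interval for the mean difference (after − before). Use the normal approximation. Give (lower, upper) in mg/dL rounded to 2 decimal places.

(-17.87, -1.93)

This is a matched-pairs design, so SE = s_d/√n = 25.4/√39 = 4.0673.
Margin = 1.960 × 4.0673 = 7.9719; the interval is -9.9 ± 7.9719 = (-17.87, -1.93).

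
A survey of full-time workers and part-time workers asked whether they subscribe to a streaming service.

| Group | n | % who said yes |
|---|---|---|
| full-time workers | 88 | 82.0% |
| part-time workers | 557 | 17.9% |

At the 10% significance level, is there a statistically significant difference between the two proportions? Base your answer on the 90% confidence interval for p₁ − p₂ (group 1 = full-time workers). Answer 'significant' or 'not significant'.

significant

SE₁ = √(p̂₁(1−p̂₁)/n₁) = √(0.8200·0.1800/88) = 0.04095; SE₂ = √(0.1790·0.8210/557) = 0.01624.
Independent samples: SE of the difference = √(SE₁² + SE₂²) = √(0.0016769025 + 0.0002637376) = 0.04405.
z* for 90% confidence is 1.645, so the margin of error is 1.645 × 0.04405 = 0.07246.
Point estimate p̂₁ − p̂₂ = 0.8200 − 0.1790 = 0.6410.
0.6410 ± 0.07246 → (0.56854, 0.71346).
The interval (0.56854, 0.71346) does not contain 0, so the difference is significant.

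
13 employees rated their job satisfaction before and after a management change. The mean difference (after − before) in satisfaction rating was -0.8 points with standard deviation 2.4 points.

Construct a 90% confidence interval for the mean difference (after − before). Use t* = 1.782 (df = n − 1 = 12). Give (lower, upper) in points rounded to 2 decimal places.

(-1.99, 0.39)

This is a matched-pairs design, so SE = s_d/√n = 2.4/√13 = 0.6656.
Margin = 1.782 × 0.6656 = 1.1861; the interval is -0.8 ± 1.1861 = (-1.99, 0.39).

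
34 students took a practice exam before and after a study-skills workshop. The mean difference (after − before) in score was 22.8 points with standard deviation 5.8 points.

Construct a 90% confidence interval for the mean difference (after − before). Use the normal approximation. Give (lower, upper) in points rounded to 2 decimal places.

This is a matched-pairs design, so SE = s_d/√n = 5.8/√34 = 0.9947.
Margin = 1.645 × 0.9947 = 1.6363; the interval is 22.8 ± 1.6363 = (21.16, 24.44).

(21.16, 24.44)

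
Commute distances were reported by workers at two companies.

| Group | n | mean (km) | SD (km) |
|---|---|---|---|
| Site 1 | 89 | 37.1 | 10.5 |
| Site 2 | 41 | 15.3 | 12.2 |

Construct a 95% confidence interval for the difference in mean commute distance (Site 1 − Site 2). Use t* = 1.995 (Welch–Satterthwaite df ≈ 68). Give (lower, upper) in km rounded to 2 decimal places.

(17.40, 26.20)

Per-group SEs: s₁/√n₁ = 10.5/√89 = 1.1130, s₂/√n₂ = 12.2/√41 = 1.9053.
Unpooled SE of the difference: √(1.238769 + 3.63016809) = 2.2066.
Margin of error = t* · SE = 1.995 × 2.2066 = 4.4022.
x̄₁ − x̄₂ = 37.1 − 15.3 = 21.8000.
CI: 21.8000 ± 4.4022 = (17.40, 26.20).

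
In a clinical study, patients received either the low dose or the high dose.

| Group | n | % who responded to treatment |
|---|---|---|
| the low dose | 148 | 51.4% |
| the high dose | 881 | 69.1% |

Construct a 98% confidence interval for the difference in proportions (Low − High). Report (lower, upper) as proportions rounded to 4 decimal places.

Each SE is √(p̂(1−p̂)/n): √(0.5140·0.4860/148) = 0.04108 and √(0.6910·0.3090/881) = 0.01557.
SE(p̂₁ − p̂₂) = √(SE₁² + SE₂²) = √(0.0016875664 + 0.0002424249) = 0.04393, since the two samples are independent.
At 98% confidence z* = 2.326; margin = 2.326 × 0.04393 = 0.10218.
The difference is 0.5140 − 0.6910 = -0.1770, so the interval is -0.1770 ± 0.10218 = (-0.2792, -0.0748).

(-0.2792, -0.0748)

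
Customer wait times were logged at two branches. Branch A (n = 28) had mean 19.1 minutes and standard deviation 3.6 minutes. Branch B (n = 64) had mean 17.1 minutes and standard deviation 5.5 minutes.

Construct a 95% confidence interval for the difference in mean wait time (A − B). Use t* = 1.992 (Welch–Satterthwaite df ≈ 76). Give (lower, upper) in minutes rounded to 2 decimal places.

(0.07, 3.93)

Standard errors of each mean: 3.6/√28 = 0.6803 and 5.5/√64 = 0.6875.
SE(x̄₁ − x̄₂) = √(0.6803² + 0.6875²) = 0.9672 for independent samples with unequal variances.
With t* = 1.992, the margin is 1.992 × 0.9672 = 1.9267.
x̄₁ − x̄₂ = 19.1 − 17.1 = 2.0000; the interval is 2.0000 ± 1.9267 = (0.07, 3.93).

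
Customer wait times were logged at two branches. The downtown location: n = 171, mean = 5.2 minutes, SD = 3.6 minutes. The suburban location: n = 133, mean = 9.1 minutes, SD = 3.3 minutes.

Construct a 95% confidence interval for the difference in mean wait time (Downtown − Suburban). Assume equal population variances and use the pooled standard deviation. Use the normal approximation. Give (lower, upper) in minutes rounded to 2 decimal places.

(-4.69, -3.11)

Pooled variance s_p² = [170·3.6² + 132·3.3²] / (171+133−2) = 12.0552, so s_p = 3.4721.
SE_diff = s_p·√(1/n₁ + 1/n₂) = 3.4721·√(1/171 + 1/133) = 0.4014.
z* = 1.960; margin = 1.960 × 0.4014 = 0.7867.
Difference = 5.2 − 9.1 = -3.9000.
-3.9000 ± 0.7867 → (-4.69, -3.11).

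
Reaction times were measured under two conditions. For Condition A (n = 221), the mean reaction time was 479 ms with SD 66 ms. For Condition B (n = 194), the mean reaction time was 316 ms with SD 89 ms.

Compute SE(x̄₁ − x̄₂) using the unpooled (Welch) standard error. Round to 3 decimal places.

Per-group SEs: s₁/√n₁ = 66/√221 = 4.4396, s₂/√n₂ = 89/√194 = 6.3898.
Unpooled SE of the difference: √(19.71004816 + 40.82954404) = 7.7807.

7.781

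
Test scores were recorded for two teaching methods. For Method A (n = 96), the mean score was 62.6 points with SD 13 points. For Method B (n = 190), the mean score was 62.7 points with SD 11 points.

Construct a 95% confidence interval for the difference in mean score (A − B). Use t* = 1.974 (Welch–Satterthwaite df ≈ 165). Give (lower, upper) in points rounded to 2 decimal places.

Per-group SEs: s₁/√n₁ = 13/√96 = 1.3268, s₂/√n₂ = 11/√190 = 0.7980.
Unpooled SE of the difference: √(1.76039824 + 0.636804) = 1.5483.
Margin of error = t* · SE = 1.974 × 1.5483 = 3.0563.
x̄₁ − x̄₂ = 62.6 − 62.7 = -0.1000.
CI: -0.1000 ± 3.0563 = (-3.16, 2.96).

(-3.16, 2.96)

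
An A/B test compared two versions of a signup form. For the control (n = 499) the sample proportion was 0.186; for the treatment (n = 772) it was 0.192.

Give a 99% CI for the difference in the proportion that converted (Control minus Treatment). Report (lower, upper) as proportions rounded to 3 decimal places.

Each SE is √(p̂(1−p̂)/n): √(0.1860·0.8140/499) = 0.01742 and √(0.1920·0.8080/772) = 0.01418.
SE(p̂₁ − p̂₂) = √(SE₁² + SE₂²) = √(0.0003034564 + 0.0002010724) = 0.02246, since the two samples are independent.
At 99% confidence z* = 2.576; margin = 2.576 × 0.02246 = 0.05786.
The difference is 0.1860 − 0.1920 = -0.0060, so the interval is -0.0060 ± 0.05786 = (-0.064, 0.052).

(-0.064, 0.052)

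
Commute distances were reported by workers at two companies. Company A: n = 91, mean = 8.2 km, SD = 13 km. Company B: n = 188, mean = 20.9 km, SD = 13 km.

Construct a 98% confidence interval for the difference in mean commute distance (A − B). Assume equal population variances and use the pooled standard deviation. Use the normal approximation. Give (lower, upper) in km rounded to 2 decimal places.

(-16.56, -8.84)

Pooled variance s_p² = [90·13² + 187·13²] / (91+188−2) = 169.0000, so s_p = 13.0000.
SE_diff = s_p·√(1/n₁ + 1/n₂) = 13.0000·√(1/91 + 1/188) = 1.6601.
z* = 2.326; margin = 2.326 × 1.6601 = 3.8614.
Difference = 8.2 − 20.9 = -12.7000.
-12.7000 ± 3.8614 → (-16.56, -8.84).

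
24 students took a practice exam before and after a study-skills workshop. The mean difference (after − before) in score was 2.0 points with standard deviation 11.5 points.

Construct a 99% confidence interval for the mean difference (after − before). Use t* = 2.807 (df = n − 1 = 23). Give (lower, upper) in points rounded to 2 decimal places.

(-4.59, 8.59)

Paired design: SE = s_d/√n = 11.5/√24 = 2.3474.
t* = 2.807; margin of error = 2.807 × 2.3474 = 6.5892.
2.0 ± 6.5892 → (-4.59, 8.59).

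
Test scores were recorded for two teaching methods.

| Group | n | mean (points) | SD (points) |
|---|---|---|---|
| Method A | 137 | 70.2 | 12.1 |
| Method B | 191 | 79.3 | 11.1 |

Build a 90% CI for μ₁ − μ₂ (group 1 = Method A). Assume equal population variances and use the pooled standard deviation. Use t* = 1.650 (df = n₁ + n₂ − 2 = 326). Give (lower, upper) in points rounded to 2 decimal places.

Pooled variance s_p² = [136·12.1² + 190·11.1²] / (137+191−2) = 132.8885, so s_p = 11.5277.
SE_diff = s_p·√(1/n₁ + 1/n₂) = 11.5277·√(1/137 + 1/191) = 1.2906.
t* = 1.650; margin = 1.650 × 1.2906 = 2.1295.
Difference = 70.2 − 79.3 = -9.1000.
-9.1000 ± 2.1295 → (-11.23, -6.97).

(-11.23, -6.97)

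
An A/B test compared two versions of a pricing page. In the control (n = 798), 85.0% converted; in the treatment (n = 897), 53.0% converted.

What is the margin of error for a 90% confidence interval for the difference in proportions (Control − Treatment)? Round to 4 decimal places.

0.0344

The two standard errors are √(0.8500×0.1500/798) = 0.01264 and √(0.5300×0.4700/897) = 0.01666.
Because the samples are independent, SE_diff = √(0.01264² + 0.01666²) = 0.02091.
Using z* = 1.645 for 90%, ME = 1.645 × 0.02091 = 0.03440.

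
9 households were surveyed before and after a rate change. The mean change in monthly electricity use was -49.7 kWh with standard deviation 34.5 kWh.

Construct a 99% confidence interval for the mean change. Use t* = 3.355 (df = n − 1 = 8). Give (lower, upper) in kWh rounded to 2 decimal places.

Paired design: SE = s_d/√n = 34.5/√9 = 11.5000.
t* = 3.355; margin of error = 3.355 × 11.5000 = 38.5825.
-49.7 ± 38.5825 → (-88.28, -11.12).

(-88.28, -11.12)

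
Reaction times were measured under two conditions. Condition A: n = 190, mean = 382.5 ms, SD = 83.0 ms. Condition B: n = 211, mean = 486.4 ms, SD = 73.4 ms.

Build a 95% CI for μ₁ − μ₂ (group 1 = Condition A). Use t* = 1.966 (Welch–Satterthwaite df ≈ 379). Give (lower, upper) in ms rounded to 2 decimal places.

(-119.35, -88.45)

SE₁ = s₁/√n₁ = 83.0/√190 = 6.0215; SE₂ = 73.4/√211 = 5.0531.
Independent samples, unequal variances: SE_diff = √(SE₁² + SE₂²) = √(36.25846225 + 25.53381961) = 7.8608.
t* = 1.966, so margin of error = 1.966 × 7.8608 = 15.4543.
Difference in means = 382.5 − 486.4 = -103.9000.
-103.9000 ± 15.4543 → (-119.35, -88.45).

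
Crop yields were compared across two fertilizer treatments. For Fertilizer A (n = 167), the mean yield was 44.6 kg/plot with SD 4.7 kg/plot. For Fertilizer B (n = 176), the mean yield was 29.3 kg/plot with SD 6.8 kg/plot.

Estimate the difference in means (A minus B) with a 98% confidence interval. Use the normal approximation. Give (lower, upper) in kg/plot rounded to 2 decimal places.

(13.84, 16.76)

Standard errors of each mean: 4.7/√167 = 0.3637 and 6.8/√176 = 0.5126.
SE(x̄₁ − x̄₂) = √(0.3637² + 0.5126²) = 0.6285 for independent samples with unequal variances.
With z* = 2.326, the margin is 2.326 × 0.6285 = 1.4619.
x̄₁ − x̄₂ = 44.6 − 29.3 = 15.3000; the interval is 15.3000 ± 1.4619 = (13.84, 16.76).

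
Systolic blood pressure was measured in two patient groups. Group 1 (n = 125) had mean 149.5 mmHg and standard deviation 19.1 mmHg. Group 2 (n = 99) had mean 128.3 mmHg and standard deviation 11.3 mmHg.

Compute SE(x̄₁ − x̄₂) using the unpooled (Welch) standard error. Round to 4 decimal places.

2.0514

SE₁ = s₁/√n₁ = 19.1/√125 = 1.7084; SE₂ = 11.3/√99 = 1.1357.
Independent samples, unequal variances: SE_diff = √(SE₁² + SE₂²) = √(2.91863056 + 1.28981449) = 2.0514.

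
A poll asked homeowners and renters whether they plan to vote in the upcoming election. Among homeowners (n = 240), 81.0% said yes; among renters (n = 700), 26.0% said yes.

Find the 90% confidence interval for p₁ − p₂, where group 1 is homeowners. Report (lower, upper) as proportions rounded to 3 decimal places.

Each SE is √(p̂(1−p̂)/n): √(0.8100·0.1900/240) = 0.02532 and √(0.2600·0.7400/700) = 0.01658.
SE(p̂₁ − p̂₂) = √(SE₁² + SE₂²) = √(0.0006411024 + 0.0002748964) = 0.03027, since the two samples are independent.
At 90% confidence z* = 1.645; margin = 1.645 × 0.03027 = 0.04979.
The difference is 0.8100 − 0.2600 = 0.5500, so the interval is 0.5500 ± 0.04979 = (0.500, 0.600).

(0.500, 0.600)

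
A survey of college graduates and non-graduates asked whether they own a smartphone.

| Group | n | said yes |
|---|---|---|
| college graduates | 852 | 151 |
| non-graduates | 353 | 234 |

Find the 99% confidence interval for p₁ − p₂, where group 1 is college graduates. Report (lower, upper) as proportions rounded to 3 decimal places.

First, p̂₁ = 151/852 = 0.1772; p̂₂ = 234/353 = 0.6629.
The two standard errors are √(0.1772×0.8228/852) = 0.01308 and √(0.6629×0.3371/353) = 0.02516.
Because the samples are independent, SE_diff = √(0.01308² + 0.02516²) = 0.02836.
Using z* = 2.576 for 99%, ME = 2.576 × 0.02836 = 0.07306.
p̂₁ − p̂₂ = -0.4857; interval -0.4857 ± 0.07306 gives (-0.559, -0.413).

(-0.559, -0.413)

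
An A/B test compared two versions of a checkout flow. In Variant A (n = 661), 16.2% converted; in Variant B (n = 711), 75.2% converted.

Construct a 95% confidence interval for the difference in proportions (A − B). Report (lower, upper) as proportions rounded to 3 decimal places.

The two standard errors are √(0.1620×0.8380/661) = 0.01433 and √(0.7520×0.2480/711) = 0.01620.
Because the samples are independent, SE_diff = √(0.01433² + 0.01620²) = 0.02163.
Using z* = 1.960 for 95%, ME = 1.960 × 0.02163 = 0.04239.
p̂₁ − p̂₂ = -0.5900; interval -0.5900 ± 0.04239 gives (-0.632, -0.548).

(-0.632, -0.548)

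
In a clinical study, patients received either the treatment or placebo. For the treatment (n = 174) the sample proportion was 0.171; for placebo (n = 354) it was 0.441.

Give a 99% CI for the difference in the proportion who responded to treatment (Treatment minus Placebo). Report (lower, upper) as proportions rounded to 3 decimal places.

Each SE is √(p̂(1−p̂)/n): √(0.1710·0.8290/174) = 0.02854 and √(0.4410·0.5590/354) = 0.02639.
SE(p̂₁ − p̂₂) = √(SE₁² + SE₂²) = √(0.0008145316 + 0.0006964321) = 0.03887, since the two samples are independent.
At 99% confidence z* = 2.576; margin = 2.576 × 0.03887 = 0.10013.
The difference is 0.1710 − 0.4410 = -0.2700, so the interval is -0.2700 ± 0.10013 = (-0.370, -0.170).

(-0.370, -0.170)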